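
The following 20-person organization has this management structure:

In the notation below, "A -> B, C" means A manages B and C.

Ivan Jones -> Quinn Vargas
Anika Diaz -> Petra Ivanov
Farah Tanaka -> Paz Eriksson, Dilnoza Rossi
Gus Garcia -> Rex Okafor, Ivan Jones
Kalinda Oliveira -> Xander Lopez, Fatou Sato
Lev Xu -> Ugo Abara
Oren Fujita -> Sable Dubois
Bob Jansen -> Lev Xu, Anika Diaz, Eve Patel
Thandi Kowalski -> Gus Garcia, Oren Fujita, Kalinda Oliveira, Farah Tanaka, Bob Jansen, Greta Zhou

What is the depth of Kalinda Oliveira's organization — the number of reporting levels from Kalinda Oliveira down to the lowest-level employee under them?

The longest chain under Kalinda Oliveira runs Kalinda Oliveira → Fatou Sato, which is 1 level below Kalinda Oliveira.

1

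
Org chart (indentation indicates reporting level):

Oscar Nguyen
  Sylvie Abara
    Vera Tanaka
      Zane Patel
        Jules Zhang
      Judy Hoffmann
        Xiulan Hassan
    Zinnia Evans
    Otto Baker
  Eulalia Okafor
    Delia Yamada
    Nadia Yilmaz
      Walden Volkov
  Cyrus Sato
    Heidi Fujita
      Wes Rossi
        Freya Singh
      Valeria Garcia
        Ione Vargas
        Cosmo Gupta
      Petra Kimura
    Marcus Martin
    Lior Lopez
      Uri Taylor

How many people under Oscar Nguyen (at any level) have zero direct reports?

12

The people in Oscar Nguyen's organization with no one reporting to them are Uri Taylor, Marcus Martin, Petra Kimura, Cosmo Gupta, Ione Vargas, Freya Singh, Walden Volkov, Delia Yamada, Otto Baker, Zinnia Evans, Xiulan Hassan, Jules Zhang. That is 12.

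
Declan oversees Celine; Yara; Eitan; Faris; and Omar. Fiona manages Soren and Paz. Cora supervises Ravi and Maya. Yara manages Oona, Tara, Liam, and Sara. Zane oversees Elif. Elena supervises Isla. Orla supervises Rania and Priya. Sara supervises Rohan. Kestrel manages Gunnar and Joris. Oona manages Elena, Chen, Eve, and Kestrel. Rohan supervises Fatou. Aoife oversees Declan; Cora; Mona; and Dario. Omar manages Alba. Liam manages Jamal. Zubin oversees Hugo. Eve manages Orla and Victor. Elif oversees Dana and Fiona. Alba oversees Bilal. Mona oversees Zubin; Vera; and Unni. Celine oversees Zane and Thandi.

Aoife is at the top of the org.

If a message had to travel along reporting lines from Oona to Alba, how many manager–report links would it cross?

4

Oona is 2 levels below Declan, and Alba is 2 levels below Declan (their lowest common manager). The shortest path runs up from Oona to Declan and back down to Alba: 2 + 2 = 4 links.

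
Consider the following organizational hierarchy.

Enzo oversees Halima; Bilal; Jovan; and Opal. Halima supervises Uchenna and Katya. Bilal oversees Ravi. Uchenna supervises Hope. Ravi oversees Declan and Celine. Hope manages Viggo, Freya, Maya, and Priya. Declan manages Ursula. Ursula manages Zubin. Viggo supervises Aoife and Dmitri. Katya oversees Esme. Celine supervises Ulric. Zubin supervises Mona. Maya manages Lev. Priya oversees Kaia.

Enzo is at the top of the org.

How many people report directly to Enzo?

4

Enzo directly manages Halima, Bilal, Jovan, Opal. That is 4 direct reports.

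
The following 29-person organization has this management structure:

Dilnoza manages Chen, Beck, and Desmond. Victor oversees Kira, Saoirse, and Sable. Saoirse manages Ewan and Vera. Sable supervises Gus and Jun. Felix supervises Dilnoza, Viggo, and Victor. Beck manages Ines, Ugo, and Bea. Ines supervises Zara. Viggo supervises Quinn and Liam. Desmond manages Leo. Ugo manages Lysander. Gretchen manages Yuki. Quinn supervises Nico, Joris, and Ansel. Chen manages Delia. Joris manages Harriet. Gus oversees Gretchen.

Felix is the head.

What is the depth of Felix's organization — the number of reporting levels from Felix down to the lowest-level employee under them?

5

The longest chain under Felix runs Felix → Victor → Sable → Gus → Gretchen → Yuki, which is 5 levels below Felix.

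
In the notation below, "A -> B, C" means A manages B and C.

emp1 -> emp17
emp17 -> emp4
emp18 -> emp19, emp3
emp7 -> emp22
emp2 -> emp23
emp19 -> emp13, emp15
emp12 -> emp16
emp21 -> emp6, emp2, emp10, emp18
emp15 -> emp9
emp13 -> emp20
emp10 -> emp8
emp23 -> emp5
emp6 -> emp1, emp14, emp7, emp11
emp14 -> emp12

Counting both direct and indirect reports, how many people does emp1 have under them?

2

emp1 directly manages emp17. Under emp17: emp4 (1). That's 2 in total.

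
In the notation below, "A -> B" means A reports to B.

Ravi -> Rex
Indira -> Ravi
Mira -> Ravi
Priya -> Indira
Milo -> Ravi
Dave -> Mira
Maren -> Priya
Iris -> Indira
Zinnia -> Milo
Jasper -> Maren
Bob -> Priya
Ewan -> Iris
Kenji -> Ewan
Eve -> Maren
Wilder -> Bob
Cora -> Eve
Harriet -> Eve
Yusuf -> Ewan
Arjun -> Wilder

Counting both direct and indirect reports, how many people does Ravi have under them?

Ravi directly manages Indira, Mira, Milo. Under Indira: Iris, Ewan, Yusuf, Kenji, Priya, Bob, Wilder, Arjun, Maren, Eve, Harriet, Cora, Jasper (13). Under Mira: Dave (1). Under Milo: Zinnia (1). So Ravi's organization is 3 direct reports plus everyone under them: 14 + 2 + 2 = 18.

18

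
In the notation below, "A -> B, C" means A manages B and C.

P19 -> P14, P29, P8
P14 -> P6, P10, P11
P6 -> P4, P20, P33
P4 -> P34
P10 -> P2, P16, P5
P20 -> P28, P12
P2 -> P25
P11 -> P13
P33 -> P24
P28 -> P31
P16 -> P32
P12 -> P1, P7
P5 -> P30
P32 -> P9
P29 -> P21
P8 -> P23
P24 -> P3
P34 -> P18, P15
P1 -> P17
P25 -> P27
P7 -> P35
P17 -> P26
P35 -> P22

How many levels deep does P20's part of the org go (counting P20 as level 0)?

4

The longest chain under P20 runs P20 → P12 → P7 → P35 → P22, which is 4 levels below P20.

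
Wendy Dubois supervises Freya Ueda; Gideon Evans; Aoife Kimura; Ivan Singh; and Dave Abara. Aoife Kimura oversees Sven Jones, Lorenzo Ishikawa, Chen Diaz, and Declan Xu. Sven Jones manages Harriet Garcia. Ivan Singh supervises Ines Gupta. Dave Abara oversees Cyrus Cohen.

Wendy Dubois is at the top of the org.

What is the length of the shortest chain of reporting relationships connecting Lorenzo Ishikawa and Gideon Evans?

3

Lorenzo Ishikawa is 2 levels below Wendy Dubois, and Gideon Evans is 1 level below Wendy Dubois (their lowest common manager). The shortest path runs up from Lorenzo Ishikawa to Wendy Dubois and back down to Gideon Evans: 2 + 1 = 3 links.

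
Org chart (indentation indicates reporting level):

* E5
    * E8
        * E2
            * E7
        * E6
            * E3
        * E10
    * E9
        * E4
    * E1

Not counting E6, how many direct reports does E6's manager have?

2

E6 reports to E8. E8's other direct reports are E2, E10 — 2 peers.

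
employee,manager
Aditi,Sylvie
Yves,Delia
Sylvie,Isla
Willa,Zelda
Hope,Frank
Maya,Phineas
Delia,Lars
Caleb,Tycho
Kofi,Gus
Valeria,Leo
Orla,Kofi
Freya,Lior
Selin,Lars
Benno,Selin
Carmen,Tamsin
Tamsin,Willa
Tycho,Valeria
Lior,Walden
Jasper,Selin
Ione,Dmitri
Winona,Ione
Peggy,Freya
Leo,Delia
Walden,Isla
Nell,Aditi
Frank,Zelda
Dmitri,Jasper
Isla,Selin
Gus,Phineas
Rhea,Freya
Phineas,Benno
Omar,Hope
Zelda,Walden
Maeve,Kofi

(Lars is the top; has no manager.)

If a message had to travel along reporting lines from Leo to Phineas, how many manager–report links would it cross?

Leo is 2 levels below Lars, and Phineas is 3 levels below Lars (their lowest common manager). The shortest path runs up from Leo to Lars and back down to Phineas: 2 + 3 = 5 links.

5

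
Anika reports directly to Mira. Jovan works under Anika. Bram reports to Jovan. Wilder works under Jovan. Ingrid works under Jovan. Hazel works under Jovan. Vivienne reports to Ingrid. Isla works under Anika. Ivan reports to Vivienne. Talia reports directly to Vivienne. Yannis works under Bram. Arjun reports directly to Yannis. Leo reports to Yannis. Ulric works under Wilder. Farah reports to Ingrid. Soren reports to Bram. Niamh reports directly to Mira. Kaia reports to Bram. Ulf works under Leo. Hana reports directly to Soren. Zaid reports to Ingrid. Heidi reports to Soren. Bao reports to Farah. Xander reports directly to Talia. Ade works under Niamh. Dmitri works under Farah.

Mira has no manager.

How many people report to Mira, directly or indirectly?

Mira directly manages Anika, Niamh. Under Anika: Isla, Jovan, Hazel, Ingrid, Zaid, Farah, Dmitri, Bao, Vivienne, Talia, Xander, Ivan, Wilder, Ulric, Bram, Kaia, Soren, Heidi, Hana, Yannis, Leo, Ulf, Arjun (23). Under Niamh: Ade (1). So Mira's organization is 2 direct reports plus everyone under them: 24 + 2 = 26.

26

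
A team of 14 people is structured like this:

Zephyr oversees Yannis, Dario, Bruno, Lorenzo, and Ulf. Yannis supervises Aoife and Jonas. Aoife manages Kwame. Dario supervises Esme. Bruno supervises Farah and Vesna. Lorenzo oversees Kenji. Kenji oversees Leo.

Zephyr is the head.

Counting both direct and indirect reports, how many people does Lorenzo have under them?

2

Lorenzo directly manages Kenji. Under Kenji: Leo (1). That's 2 in total.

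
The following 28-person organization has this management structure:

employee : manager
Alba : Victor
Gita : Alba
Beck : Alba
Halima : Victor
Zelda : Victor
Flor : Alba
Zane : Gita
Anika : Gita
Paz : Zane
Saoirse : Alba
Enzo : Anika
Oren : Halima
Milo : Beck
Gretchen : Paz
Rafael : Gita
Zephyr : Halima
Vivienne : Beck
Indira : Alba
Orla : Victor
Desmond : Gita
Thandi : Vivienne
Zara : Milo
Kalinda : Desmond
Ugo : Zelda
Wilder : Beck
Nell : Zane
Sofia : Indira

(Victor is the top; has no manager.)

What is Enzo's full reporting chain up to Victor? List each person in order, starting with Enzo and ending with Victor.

Enzo -> Anika -> Gita -> Alba -> Victor

Enzo reports to Anika. Anika reports to Gita. Gita reports to Alba. Alba reports to Victor. Victor is at the top.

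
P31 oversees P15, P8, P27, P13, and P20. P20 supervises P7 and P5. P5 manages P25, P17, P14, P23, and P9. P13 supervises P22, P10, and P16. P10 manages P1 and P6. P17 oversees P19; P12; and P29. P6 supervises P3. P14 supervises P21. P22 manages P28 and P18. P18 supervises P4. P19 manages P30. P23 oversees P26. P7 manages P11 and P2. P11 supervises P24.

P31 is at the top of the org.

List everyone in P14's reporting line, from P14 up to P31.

P14 -> P5 -> P20 -> P31

P14 reports to P5. P5 reports to P20. P20 reports to P31. P31 is at the top.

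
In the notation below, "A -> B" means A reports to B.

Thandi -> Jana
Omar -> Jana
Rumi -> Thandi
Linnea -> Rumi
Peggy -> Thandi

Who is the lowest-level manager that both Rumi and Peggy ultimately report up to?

Thandi

Rumi's chain of managers is Thandi, Jana. Peggy's chain of managers is Thandi, Jana. The first manager that appears in both chains is Thandi.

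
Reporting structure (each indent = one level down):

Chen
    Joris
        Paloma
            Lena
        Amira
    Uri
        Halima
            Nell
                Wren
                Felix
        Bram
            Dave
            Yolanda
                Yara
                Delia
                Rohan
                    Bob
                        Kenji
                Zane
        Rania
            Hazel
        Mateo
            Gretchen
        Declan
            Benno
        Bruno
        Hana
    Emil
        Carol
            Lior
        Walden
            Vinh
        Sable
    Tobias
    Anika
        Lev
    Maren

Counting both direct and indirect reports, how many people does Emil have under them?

5

Emil directly manages Carol, Walden, Sable. Under Carol: Lior (1). Under Walden: Vinh (1). Sable has no reports. So Emil's organization is 3 direct reports plus everyone under them: 2 + 2 + 1 = 5.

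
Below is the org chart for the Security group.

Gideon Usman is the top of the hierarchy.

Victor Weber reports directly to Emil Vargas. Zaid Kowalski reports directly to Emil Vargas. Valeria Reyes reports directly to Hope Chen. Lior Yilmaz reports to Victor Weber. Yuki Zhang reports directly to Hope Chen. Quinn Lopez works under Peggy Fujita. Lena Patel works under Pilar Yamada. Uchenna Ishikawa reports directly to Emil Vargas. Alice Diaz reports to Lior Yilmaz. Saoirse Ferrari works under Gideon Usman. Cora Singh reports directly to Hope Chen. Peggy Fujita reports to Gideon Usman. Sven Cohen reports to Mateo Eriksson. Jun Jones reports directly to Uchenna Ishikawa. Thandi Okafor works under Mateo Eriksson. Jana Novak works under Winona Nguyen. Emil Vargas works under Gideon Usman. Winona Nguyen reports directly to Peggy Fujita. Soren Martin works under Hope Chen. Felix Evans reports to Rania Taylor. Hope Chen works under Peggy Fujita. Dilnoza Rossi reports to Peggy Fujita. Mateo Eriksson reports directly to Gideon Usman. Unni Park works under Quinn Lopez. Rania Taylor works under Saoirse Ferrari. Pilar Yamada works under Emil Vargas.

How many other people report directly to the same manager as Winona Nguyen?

Winona Nguyen reports to Peggy Fujita. Peggy Fujita's other direct reports are Dilnoza Rossi, Hope Chen, Quinn Lopez — 3 peers.

3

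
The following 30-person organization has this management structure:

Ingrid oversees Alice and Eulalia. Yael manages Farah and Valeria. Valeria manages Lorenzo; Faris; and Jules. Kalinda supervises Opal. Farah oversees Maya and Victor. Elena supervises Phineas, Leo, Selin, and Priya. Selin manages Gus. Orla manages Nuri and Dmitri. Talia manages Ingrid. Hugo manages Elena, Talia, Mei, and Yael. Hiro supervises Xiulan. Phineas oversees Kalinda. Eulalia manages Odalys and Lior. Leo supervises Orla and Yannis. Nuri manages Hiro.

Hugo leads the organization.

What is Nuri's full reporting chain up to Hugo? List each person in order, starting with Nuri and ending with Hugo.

Nuri reports to Orla. Orla reports to Leo. Leo reports to Elena. Elena reports to Hugo. Hugo is at the top.

Nuri -> Orla -> Leo -> Elena -> Hugo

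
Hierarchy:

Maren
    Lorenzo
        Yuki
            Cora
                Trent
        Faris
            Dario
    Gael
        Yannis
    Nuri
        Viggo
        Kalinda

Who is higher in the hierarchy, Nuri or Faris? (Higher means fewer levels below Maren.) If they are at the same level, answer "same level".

Nuri

Nuri is 1 level below Maren; Faris is 2. Nuri is higher.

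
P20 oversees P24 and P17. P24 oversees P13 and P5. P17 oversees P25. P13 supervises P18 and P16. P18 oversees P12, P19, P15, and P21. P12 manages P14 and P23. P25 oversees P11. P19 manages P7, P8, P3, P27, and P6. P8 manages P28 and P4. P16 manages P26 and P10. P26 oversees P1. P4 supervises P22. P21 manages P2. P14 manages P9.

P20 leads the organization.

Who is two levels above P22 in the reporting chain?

P22 reports to P4, and P4 reports to P8. So P22's skip-level manager is P8.

P8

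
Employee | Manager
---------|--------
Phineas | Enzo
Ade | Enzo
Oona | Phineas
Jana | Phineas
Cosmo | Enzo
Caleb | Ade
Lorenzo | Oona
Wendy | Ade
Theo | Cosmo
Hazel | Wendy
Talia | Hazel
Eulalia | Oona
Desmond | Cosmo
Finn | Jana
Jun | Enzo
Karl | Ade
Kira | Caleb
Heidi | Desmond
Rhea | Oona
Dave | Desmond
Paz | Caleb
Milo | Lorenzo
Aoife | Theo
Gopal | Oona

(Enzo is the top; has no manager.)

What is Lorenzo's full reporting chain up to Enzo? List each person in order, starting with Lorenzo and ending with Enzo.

Lorenzo -> Oona -> Phineas -> Enzo

Lorenzo reports to Oona. Oona reports to Phineas. Phineas reports to Enzo. Enzo is at the top.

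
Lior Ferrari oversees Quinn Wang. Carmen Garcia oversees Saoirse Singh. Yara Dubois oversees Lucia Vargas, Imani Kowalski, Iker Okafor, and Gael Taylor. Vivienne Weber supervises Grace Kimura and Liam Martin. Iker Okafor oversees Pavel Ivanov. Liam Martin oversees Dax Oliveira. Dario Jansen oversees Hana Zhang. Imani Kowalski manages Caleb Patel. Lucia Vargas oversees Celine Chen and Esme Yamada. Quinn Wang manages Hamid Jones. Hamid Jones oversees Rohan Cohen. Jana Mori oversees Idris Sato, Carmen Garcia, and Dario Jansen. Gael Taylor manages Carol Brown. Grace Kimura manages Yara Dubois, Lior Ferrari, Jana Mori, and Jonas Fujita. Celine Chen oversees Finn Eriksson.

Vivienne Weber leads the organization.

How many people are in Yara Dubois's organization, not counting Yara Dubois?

Yara Dubois directly manages Iker Okafor, Lucia Vargas, Imani Kowalski, Gael Taylor. Under Iker Okafor: Pavel Ivanov (1). Under Lucia Vargas: Esme Yamada, Celine Chen, Finn Eriksson (3). Under Imani Kowalski: Caleb Patel (1). Under Gael Taylor: Carol Brown (1). So Yara Dubois's organization is 4 direct reports plus everyone under them: 2 + 4 + 2 + 2 = 10.

10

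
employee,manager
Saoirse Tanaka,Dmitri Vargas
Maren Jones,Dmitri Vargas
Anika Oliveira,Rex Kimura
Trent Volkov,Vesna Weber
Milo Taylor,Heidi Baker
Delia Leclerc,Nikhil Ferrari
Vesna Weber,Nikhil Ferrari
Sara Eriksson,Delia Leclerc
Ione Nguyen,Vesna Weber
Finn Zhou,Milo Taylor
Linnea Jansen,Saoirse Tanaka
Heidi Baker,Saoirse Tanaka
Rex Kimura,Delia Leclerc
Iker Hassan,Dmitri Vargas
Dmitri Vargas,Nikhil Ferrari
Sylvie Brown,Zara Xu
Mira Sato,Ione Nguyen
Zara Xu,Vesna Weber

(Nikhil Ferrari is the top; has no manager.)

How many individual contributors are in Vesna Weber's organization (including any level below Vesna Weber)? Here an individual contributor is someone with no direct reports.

3

The people in Vesna Weber's organization with no one reporting to them are Mira Sato, Trent Volkov, Sylvie Brown. That is 3.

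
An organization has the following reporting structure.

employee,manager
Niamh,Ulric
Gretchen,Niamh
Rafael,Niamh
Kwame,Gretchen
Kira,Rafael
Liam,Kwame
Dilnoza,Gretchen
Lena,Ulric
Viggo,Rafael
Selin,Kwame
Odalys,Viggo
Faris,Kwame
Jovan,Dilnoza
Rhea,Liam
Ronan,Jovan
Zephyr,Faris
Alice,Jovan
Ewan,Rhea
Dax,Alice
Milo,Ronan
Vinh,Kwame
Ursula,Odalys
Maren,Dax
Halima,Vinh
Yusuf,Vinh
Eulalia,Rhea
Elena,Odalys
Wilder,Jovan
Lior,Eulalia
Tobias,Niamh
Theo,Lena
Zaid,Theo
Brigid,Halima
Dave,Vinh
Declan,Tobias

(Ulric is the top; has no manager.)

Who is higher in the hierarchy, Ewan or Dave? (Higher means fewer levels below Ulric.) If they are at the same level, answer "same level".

Dave

Ewan is 6 levels below Ulric; Dave is 5. Dave is higher.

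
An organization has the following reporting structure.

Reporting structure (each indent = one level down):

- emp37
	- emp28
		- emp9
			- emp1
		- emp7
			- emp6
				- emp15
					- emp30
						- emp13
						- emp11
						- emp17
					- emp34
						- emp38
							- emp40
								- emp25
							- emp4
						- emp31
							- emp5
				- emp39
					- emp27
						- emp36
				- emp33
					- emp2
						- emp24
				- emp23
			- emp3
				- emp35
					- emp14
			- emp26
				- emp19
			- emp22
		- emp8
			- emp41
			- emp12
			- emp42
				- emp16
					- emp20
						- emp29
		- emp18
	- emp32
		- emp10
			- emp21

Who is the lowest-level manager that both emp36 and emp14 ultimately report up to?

emp36's chain of managers is emp27, emp39, emp6, emp7, emp28, emp37. emp14's chain of managers is emp35, emp3, emp7, emp28, emp37. The first manager that appears in both chains is emp7.

emp7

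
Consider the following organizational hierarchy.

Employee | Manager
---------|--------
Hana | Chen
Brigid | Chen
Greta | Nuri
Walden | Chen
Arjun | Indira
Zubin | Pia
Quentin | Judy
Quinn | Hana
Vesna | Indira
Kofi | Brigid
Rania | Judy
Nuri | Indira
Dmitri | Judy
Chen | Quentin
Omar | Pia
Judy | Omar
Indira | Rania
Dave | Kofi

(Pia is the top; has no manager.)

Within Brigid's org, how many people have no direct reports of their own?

1

The only person in Brigid's organization with no one reporting to them is Dave. That is 1.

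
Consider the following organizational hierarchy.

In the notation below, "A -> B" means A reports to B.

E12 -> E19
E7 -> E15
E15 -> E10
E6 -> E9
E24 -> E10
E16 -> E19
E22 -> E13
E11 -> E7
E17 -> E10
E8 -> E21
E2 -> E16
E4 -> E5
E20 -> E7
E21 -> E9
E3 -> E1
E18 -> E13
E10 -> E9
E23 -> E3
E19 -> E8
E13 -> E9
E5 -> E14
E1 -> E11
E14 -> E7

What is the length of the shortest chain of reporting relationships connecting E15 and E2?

7

E15 is 2 levels below E9, and E2 is 5 levels below E9 (their lowest common manager). The shortest path runs up from E15 to E9 and back down to E2: 2 + 5 = 7 links.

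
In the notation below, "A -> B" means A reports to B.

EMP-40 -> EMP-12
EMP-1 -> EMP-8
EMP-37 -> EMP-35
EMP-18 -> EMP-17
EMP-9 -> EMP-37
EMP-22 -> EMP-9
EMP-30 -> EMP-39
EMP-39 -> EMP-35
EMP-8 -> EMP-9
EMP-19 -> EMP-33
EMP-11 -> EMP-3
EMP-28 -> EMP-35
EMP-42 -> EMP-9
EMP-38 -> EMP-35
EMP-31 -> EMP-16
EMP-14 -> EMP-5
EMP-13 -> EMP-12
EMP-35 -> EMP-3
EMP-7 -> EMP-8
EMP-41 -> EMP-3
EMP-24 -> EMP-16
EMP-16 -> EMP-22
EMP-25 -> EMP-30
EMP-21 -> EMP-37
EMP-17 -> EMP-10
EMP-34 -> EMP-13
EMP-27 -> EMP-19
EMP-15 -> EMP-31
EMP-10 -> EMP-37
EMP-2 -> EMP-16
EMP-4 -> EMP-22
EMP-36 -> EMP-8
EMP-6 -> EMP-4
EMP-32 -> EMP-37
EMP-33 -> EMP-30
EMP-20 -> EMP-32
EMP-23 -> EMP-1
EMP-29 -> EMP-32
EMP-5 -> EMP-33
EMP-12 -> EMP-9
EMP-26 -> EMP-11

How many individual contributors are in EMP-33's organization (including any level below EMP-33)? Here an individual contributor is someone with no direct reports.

2

The people in EMP-33's organization with no one reporting to them are EMP-27, EMP-14. That is 2.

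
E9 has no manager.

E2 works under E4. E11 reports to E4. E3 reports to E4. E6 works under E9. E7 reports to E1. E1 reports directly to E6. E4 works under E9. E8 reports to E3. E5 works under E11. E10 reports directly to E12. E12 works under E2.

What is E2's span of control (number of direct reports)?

1

E2 directly manages E12. That is 1 direct report.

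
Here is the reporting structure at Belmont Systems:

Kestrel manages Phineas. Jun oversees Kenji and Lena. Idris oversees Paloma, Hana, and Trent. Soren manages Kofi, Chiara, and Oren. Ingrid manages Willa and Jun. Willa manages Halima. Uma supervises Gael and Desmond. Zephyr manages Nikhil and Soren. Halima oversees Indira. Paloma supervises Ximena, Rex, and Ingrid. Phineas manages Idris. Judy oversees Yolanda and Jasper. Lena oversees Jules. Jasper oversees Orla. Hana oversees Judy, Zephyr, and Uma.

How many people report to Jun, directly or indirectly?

3

Jun directly manages Kenji, Lena. Kenji has no reports. Under Lena: Jules (1). So Jun's organization is 2 direct reports plus everyone under them: 1 + 2 = 3.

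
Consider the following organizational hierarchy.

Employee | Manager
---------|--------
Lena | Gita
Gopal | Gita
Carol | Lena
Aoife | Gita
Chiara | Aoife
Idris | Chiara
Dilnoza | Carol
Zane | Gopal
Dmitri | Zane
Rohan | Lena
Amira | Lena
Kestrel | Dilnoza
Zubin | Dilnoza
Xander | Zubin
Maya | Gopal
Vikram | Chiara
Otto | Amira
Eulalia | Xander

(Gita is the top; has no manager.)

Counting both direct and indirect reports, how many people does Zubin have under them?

Zubin directly manages Xander. Under Xander: Eulalia (1). That's 2 in total.

2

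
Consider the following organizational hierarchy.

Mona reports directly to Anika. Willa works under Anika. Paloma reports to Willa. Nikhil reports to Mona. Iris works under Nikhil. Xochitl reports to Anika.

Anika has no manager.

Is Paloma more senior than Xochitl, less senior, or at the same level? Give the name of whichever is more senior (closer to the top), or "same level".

Xochitl

Paloma is 2 levels below Anika; Xochitl is 1. Xochitl is higher.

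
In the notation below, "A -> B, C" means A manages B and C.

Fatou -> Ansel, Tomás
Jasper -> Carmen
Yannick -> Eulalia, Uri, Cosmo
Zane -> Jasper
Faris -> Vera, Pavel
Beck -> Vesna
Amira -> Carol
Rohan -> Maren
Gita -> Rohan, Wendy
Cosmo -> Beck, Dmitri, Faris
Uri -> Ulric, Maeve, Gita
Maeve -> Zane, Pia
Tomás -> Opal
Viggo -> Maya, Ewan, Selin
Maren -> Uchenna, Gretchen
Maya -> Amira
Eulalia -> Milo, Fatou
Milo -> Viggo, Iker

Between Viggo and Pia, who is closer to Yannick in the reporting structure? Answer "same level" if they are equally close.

same level

Both Viggo and Pia are 3 levels below Yannick.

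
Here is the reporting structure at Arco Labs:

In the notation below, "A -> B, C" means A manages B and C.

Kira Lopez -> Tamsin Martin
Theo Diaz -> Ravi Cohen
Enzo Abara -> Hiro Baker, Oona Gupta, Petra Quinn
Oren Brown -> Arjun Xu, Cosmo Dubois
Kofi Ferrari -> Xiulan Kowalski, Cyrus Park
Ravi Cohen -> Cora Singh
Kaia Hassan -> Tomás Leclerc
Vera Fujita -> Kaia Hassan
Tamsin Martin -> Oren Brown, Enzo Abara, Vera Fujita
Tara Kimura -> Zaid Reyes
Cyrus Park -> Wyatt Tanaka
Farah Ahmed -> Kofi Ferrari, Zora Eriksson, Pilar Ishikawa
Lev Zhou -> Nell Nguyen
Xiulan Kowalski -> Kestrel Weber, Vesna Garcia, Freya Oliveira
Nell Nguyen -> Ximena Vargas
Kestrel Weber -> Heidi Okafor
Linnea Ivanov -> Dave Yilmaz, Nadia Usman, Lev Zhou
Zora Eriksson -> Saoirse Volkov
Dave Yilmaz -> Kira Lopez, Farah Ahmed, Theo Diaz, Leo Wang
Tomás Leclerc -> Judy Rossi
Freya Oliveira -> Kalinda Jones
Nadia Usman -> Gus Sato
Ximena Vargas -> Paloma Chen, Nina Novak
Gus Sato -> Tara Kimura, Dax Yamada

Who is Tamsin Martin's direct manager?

Kira Lopez

Tamsin Martin reports directly to Kira Lopez.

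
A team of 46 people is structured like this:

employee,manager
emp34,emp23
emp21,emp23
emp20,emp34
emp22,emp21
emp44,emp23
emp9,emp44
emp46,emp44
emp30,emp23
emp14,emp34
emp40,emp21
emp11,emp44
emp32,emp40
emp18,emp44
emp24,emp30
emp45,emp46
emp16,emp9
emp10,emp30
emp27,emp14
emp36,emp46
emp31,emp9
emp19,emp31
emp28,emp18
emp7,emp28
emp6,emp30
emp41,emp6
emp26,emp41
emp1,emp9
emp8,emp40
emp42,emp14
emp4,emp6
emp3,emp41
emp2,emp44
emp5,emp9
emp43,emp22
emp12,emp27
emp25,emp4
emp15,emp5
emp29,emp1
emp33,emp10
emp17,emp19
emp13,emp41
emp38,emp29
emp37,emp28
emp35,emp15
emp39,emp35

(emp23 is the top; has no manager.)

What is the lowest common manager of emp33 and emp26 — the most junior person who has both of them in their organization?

emp33's chain of managers is emp10, emp30, emp23. emp26's chain of managers is emp41, emp6, emp30, emp23. The first manager that appears in both chains is emp30.

emp30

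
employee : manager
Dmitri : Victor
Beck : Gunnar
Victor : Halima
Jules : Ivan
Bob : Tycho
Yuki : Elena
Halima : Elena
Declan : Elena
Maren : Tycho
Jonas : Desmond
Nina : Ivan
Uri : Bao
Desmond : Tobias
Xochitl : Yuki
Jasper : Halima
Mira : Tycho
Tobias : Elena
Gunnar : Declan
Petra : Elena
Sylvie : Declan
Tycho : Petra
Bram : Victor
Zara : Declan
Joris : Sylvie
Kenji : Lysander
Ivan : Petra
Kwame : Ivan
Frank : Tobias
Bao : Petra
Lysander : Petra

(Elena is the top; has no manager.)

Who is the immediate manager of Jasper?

Halima

Jasper reports directly to Halima.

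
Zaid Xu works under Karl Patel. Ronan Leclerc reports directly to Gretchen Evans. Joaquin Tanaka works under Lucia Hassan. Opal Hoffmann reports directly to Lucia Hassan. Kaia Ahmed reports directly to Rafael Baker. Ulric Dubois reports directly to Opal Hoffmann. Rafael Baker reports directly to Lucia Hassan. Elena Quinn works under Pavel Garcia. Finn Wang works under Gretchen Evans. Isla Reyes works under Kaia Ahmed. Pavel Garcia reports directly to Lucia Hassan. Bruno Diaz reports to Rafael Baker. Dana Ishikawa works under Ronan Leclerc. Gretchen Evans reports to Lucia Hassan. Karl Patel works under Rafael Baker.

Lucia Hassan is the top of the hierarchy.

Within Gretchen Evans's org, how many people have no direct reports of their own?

2

The people in Gretchen Evans's organization with no one reporting to them are Finn Wang, Dana Ishikawa. That is 2.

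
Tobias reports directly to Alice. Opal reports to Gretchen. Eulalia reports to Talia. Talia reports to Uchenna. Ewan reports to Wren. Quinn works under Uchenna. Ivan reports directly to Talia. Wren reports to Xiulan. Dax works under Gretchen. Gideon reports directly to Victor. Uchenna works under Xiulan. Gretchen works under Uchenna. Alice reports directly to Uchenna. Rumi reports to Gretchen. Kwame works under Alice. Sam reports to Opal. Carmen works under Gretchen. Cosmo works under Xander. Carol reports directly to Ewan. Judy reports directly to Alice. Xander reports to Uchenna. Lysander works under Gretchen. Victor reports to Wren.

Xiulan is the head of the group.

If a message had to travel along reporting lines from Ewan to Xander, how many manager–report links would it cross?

4

Ewan is 2 levels below Xiulan, and Xander is 2 levels below Xiulan (their lowest common manager). The shortest path runs up from Ewan to Xiulan and back down to Xander: 2 + 2 = 4 links.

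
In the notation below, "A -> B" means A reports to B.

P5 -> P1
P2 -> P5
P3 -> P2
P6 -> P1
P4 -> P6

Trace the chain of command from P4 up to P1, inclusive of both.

P4 -> P6 -> P1

P4 reports to P6. P6 reports to P1. P1 is at the top.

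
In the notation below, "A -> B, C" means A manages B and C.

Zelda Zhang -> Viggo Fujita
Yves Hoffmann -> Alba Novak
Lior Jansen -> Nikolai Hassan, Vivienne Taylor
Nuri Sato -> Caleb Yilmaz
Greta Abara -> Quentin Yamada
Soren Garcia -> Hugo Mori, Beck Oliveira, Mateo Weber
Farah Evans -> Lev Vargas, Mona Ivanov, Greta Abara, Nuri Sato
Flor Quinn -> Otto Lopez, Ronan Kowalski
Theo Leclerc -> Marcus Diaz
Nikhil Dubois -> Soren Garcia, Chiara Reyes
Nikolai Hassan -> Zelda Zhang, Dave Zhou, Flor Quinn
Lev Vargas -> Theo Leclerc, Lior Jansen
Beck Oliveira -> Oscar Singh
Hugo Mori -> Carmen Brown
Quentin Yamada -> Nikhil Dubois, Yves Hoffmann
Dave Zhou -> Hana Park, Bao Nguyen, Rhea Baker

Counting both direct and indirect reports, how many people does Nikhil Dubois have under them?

Nikhil Dubois directly manages Soren Garcia, Chiara Reyes. Under Soren Garcia: Mateo Weber, Beck Oliveira, Oscar Singh, Hugo Mori, Carmen Brown (5). Chiara Reyes has no reports. So Nikhil Dubois's organization is 2 direct reports plus everyone under them: 6 + 1 = 7.

7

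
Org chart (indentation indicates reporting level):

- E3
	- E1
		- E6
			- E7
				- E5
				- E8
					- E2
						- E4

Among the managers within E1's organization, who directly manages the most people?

Direct-report counts within E1's organization: E1 has 1; E6 has 1; E7 has 2; E8 has 1; E2 has 1. The largest is 2, held by E7.

E7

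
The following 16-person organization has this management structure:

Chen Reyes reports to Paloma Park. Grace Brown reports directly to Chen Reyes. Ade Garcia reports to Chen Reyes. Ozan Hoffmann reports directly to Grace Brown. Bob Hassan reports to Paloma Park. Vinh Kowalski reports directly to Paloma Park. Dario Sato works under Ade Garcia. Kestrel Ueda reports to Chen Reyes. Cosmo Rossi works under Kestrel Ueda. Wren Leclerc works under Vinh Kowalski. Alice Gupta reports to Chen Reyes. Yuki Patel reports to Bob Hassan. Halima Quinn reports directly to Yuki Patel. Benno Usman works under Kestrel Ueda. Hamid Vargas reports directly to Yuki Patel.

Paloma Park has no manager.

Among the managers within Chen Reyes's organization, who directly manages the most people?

Direct-report counts within Chen Reyes's organization: Chen Reyes has 4; Kestrel Ueda has 2; Ade Garcia has 1; Grace Brown has 1. The largest is 4, held by Chen Reyes.

Chen Reyes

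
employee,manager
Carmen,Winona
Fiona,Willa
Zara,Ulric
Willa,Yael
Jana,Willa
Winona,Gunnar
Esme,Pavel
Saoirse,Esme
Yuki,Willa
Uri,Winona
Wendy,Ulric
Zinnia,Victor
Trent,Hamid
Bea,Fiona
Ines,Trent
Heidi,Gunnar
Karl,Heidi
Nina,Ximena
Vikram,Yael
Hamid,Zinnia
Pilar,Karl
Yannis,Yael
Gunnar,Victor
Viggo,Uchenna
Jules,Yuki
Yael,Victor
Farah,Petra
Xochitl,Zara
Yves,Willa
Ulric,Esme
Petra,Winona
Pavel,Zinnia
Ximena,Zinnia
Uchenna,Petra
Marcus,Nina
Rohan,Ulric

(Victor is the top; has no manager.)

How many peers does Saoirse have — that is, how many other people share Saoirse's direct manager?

1

Saoirse reports to Esme. Esme's other direct reports are Ulric — 1 peer.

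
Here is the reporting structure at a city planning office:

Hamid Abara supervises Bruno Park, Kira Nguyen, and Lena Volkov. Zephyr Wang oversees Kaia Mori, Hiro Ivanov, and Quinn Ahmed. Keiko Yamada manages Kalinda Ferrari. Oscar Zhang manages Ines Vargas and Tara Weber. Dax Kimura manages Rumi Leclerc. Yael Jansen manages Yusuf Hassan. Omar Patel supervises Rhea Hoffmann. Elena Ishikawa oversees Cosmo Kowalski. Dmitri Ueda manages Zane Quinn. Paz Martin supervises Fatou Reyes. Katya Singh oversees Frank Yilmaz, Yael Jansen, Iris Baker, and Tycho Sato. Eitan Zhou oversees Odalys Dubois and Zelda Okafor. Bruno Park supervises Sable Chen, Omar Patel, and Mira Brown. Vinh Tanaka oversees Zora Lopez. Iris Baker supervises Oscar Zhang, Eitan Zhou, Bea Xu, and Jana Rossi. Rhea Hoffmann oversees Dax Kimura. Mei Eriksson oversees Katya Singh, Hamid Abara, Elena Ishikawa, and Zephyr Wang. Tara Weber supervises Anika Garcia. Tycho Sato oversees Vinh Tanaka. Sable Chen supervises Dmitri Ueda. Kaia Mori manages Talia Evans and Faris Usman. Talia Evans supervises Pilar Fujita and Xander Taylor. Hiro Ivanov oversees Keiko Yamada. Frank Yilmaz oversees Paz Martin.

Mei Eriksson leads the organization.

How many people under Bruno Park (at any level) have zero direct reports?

3

The people in Bruno Park's organization with no one reporting to them are Mira Brown, Rumi Leclerc, Zane Quinn. That is 3.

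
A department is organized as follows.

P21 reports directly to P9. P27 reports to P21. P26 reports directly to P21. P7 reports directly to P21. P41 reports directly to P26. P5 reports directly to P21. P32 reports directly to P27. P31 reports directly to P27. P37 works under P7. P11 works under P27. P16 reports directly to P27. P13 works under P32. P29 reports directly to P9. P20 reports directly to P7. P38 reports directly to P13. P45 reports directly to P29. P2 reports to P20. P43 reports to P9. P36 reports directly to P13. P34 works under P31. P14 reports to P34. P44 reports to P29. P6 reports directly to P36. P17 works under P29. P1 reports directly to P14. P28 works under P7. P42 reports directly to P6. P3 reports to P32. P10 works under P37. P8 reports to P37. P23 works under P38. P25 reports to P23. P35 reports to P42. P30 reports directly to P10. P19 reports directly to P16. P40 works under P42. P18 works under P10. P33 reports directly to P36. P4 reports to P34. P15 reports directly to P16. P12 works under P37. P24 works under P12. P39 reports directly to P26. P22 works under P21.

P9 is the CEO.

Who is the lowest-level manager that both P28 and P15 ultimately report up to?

P21

P28's chain of managers is P7, P21, P9. P15's chain of managers is P16, P27, P21, P9. The first manager that appears in both chains is P21.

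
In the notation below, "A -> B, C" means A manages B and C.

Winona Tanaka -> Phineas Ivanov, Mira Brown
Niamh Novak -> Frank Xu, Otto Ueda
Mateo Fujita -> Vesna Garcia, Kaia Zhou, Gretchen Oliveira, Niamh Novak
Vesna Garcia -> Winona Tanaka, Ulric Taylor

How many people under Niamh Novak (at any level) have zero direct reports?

The people in Niamh Novak's organization with no one reporting to them are Otto Ueda, Frank Xu. That is 2.

2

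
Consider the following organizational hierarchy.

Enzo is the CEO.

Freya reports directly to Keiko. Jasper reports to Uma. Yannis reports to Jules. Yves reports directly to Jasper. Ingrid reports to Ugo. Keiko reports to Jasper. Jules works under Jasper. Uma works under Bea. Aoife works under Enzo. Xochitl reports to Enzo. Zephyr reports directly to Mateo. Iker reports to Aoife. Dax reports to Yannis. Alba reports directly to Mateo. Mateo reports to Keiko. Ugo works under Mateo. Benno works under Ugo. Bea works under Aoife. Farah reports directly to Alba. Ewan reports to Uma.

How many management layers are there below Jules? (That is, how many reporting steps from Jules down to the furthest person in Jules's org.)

2

The longest chain under Jules runs Jules → Yannis → Dax, which is 2 levels below Jules.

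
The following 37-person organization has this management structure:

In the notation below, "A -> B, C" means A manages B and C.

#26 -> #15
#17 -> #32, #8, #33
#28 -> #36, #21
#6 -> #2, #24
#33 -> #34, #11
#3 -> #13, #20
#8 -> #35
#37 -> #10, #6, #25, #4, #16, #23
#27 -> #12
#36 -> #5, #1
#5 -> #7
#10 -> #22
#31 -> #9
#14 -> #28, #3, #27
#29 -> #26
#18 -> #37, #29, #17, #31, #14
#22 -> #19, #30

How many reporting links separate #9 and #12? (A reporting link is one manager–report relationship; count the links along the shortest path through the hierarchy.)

5

#9 is 2 levels below #18, and #12 is 3 levels below #18 (their lowest common manager). The shortest path runs up from #9 to #18 and back down to #12: 2 + 3 = 5 links.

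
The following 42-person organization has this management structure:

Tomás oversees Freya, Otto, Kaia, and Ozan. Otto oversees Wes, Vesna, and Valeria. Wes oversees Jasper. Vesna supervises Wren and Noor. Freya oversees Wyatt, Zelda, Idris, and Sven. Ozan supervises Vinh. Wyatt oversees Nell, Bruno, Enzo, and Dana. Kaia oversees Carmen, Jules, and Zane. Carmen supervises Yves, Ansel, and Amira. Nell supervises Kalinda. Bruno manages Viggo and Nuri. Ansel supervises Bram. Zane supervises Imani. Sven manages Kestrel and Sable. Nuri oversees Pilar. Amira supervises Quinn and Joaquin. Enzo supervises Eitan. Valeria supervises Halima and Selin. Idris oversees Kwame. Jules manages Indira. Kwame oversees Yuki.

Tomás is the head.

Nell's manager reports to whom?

Nell reports to Wyatt, and Wyatt reports to Freya. So Nell's skip-level manager is Freya.

Freya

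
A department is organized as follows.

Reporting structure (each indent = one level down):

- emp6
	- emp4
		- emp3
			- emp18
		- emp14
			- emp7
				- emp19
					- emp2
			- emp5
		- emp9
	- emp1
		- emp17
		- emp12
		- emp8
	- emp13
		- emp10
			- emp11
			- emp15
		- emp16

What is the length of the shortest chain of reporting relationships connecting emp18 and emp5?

4

emp18 is 2 levels below emp4, and emp5 is 2 levels below emp4 (their lowest common manager). The shortest path runs up from emp18 to emp4 and back down to emp5: 2 + 2 = 4 links.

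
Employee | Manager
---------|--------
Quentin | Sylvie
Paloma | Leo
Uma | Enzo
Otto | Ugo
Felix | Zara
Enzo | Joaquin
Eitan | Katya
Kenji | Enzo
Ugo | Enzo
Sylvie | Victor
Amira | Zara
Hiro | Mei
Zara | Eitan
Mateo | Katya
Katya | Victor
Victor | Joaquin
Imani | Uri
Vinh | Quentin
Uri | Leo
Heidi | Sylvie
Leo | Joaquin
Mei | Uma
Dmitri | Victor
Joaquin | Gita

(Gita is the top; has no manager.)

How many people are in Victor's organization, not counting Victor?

11

Victor directly manages Katya, Sylvie, Dmitri. Under Katya: Mateo, Eitan, Zara, Felix, Amira (5). Under Sylvie: Heidi, Quentin, Vinh (3). Dmitri has no reports. So Victor's organization is 3 direct reports plus everyone under them: 6 + 4 + 1 = 11.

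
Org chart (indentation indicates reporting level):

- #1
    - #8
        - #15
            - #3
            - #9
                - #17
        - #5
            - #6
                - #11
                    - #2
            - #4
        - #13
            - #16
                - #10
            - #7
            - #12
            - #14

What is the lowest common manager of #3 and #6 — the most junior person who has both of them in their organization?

#3's chain of managers is #15, #8, #1. #6's chain of managers is #5, #8, #1. The first manager that appears in both chains is #8.

#8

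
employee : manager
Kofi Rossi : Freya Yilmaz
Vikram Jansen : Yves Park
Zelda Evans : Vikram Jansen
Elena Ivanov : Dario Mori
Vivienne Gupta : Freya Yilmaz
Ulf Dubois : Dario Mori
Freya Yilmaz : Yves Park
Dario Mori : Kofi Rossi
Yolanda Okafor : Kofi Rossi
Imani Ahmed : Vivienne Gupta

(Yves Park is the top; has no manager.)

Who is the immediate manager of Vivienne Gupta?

Vivienne Gupta reports directly to Freya Yilmaz.

Freya Yilmaz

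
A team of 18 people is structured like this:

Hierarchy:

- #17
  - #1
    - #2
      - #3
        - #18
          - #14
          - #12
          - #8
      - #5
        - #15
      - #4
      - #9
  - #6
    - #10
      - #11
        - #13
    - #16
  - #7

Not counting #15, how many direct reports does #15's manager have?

0

#15 reports to #5, and #5 has no other direct reports. #15 has 0 peers.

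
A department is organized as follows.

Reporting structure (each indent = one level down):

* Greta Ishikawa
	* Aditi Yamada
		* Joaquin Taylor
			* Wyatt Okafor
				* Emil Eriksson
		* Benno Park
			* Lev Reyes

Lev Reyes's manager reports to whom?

Aditi Yamada

Lev Reyes reports to Benno Park, and Benno Park reports to Aditi Yamada. So Lev Reyes's skip-level manager is Aditi Yamada.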